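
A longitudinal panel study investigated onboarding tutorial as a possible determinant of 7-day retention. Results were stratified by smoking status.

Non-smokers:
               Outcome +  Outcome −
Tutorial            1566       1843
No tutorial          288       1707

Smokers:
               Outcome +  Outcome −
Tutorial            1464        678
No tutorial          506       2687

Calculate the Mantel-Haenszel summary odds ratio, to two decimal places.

7.58

OR_MH = Σ(aᵢdᵢ/nᵢ) / Σ(bᵢcᵢ/nᵢ), where nᵢ is the stratum total.
Stratum 1 (Non-smokers): n = 5404; a·d/n = 1566·1707/5404 = 494.6636; b·c/n = 1843·288/5404 = 98.2206
Stratum 2 (Smokers): n = 5335; a·d/n = 1464·2687/5335 = 737.3511; b·c/n = 678·506/5335 = 64.3052
OR_MH = (494.6636 + 737.3511) / (98.2206 + 64.3052) = 1232.0147 / 162.5257 = 7.58043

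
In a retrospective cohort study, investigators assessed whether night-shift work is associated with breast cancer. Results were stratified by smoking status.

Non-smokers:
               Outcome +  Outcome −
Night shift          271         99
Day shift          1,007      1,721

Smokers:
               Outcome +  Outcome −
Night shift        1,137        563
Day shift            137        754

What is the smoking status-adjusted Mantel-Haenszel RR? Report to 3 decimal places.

2.996

RR_MH = Σ(aᵢ·n₀ᵢ/nᵢ) / Σ(cᵢ·n₁ᵢ/nᵢ), with n₁ᵢ = aᵢ+bᵢ (exposed), n₀ᵢ = cᵢ+dᵢ (unexposed), nᵢ = n₁ᵢ+n₀ᵢ.
Stratum 1 (Non-smokers): n₁ = 370, n₀ = 2728, n = 3098; a·n₀/n = 271·2728/3098 = 238.6340; c·n₁/n = 1007·370/3098 = 120.2679
Stratum 2 (Smokers): n₁ = 1700, n₀ = 891, n = 2591; a·n₀/n = 1137·891/2591 = 390.9946; c·n₁/n = 137·1700/2591 = 89.8881
RR_MH = (238.6340 + 390.9946) / (120.2679 + 89.8881) = 629.6286 / 210.1560 = 2.99601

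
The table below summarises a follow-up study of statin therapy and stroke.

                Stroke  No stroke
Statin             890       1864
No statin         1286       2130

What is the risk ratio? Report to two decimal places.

Cells: a = 890, b = 1864, c = 1286, d = 2130.
Risk in exposed = 890/2754 = 0.32317; risk in unexposed = 1286/3416 = 0.37646.
RR = 0.32317 / 0.37646 = 0.85843
The risk is 14% lower among the exposed than among the unexposed.

0.86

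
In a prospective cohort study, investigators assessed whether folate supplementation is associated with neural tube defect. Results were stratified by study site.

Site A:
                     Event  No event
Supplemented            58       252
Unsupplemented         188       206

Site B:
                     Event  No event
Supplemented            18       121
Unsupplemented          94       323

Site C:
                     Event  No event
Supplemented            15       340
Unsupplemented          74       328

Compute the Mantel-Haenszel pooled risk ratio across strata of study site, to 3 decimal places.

RR_MH = Σ(aᵢ·n₀ᵢ/nᵢ) / Σ(cᵢ·n₁ᵢ/nᵢ), with n₁ᵢ = aᵢ+bᵢ (exposed), n₀ᵢ = cᵢ+dᵢ (unexposed), nᵢ = n₁ᵢ+n₀ᵢ.
Stratum 1 (Site A): n₁ = 310, n₀ = 394, n = 704; a·n₀/n = 58·394/704 = 32.4602; c·n₁/n = 188·310/704 = 82.7841
Stratum 2 (Site B): n₁ = 139, n₀ = 417, n = 556; a·n₀/n = 18·417/556 = 13.5000; c·n₁/n = 94·139/556 = 23.5000
Stratum 3 (Site C): n₁ = 355, n₀ = 402, n = 757; a·n₀/n = 15·402/757 = 7.9657; c·n₁/n = 74·355/757 = 34.7028
RR_MH = (32.4602 + 13.5000 + 7.9657) / (82.7841 + 23.5000 + 34.7028) = 53.9259 / 140.9869 = 0.38249

0.382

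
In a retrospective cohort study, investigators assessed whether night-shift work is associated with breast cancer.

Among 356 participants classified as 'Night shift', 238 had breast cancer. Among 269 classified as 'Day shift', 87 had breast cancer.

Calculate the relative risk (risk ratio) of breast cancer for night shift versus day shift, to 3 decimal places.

2.067

From the description: a = 238, b = 118, c = 87, d = 182.
Risk in exposed = 238/356 = 0.66854; risk in unexposed = 87/269 = 0.32342.
RR = 0.66854 / 0.32342 = 2.06709
The risk among the exposed is 2.07 times that among the unexposed.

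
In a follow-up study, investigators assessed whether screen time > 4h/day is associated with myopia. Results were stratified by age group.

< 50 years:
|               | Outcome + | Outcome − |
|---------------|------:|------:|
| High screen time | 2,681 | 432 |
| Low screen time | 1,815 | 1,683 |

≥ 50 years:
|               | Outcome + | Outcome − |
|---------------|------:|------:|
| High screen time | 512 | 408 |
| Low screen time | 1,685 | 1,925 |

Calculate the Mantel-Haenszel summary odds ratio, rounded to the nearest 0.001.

OR_MH = Σ(aᵢdᵢ/nᵢ) / Σ(bᵢcᵢ/nᵢ), where nᵢ is the stratum total.
Stratum 1 (< 50 years): n = 6611; a·d/n = 2681·1683/6611 = 682.5175; b·c/n = 432·1815/6611 = 118.6023
Stratum 2 (≥ 50 years): n = 4530; a·d/n = 512·1925/4530 = 217.5717; b·c/n = 408·1685/4530 = 151.7616
OR_MH = (682.5175 + 217.5717) / (118.6023 + 151.7616) = 900.0892 / 270.3639 = 3.32918

3.329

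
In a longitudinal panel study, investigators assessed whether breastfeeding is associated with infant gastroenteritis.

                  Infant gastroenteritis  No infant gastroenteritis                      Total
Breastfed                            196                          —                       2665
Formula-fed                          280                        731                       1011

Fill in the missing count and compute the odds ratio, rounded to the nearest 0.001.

The missing cell is in the exposed row: 2665 − 196 = 2469.
So a = 196, b = 2469, c = 280, d = 731.
OR = (a·d)/(b·c) = (196 × 731) / (2469 × 280) = 143276 / 691320 = 0.20725

0.207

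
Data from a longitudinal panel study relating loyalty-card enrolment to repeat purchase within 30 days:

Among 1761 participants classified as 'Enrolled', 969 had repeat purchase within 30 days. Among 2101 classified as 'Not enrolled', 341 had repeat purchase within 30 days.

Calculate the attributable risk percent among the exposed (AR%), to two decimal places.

70.50

From the description: a = 969, b = 792, c = 341, d = 1760.
Risk in exposed = 969/1761 = 0.55026; risk in unexposed = 341/2101 = 0.16230.
RR = 0.55026/0.16230 = 3.39028
AR% = (RR − 1)/RR × 100 = (3.39028 − 1)/3.39028 × 100 = 70.5039%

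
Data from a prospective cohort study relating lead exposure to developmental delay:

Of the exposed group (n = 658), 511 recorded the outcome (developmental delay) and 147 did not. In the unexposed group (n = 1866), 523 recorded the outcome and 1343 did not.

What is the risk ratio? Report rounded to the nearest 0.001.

2.771

From the description: a = 511, b = 147, c = 523, d = 1343.
Risk in exposed = 511/658 = 0.77660; risk in unexposed = 523/1866 = 0.28028.
RR = 0.77660 / 0.28028 = 2.77080
The risk among the exposed is 2.77 times that among the unexposed.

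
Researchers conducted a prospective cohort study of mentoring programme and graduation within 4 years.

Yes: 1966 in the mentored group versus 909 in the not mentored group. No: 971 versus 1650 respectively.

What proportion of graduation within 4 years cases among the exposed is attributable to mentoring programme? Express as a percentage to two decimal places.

From the description: a = 1966, b = 971, c = 909, d = 1650.
Risk in exposed = 1966/2937 = 0.66939; risk in unexposed = 909/2559 = 0.35522.
RR = 0.66939/0.35522 = 1.88446
AR% = (RR − 1)/RR × 100 = (1.88446 − 1)/1.88446 × 100 = 46.9343%

46.93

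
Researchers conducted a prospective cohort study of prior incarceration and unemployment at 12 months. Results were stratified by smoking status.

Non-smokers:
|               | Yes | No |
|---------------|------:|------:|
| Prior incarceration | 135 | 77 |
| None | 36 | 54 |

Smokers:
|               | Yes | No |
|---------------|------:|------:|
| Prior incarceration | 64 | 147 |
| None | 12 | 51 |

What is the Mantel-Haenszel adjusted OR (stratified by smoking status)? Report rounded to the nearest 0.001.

OR_MH = Σ(aᵢdᵢ/nᵢ) / Σ(bᵢcᵢ/nᵢ), where nᵢ is the stratum total.
Stratum 1 (Non-smokers): n = 302; a·d/n = 135·54/302 = 24.1391; b·c/n = 77·36/302 = 9.1788
Stratum 2 (Smokers): n = 274; a·d/n = 64·51/274 = 11.9124; b·c/n = 147·12/274 = 6.4380
OR_MH = (24.1391 + 11.9124) / (9.1788 + 6.4380) = 36.0515 / 15.6168 = 2.30851

2.309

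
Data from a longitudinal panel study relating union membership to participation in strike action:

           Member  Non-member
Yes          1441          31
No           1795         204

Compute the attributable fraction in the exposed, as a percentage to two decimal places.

70.38

Reading the table with exposure as columns: a = 1441 (Member, case), b = 1795 (Member, non-case), c = 31 (Non-member, case), d = 204.
Risk in exposed = 1441/3236 = 0.44530; risk in unexposed = 31/235 = 0.13191.
RR = 0.44530/0.13191 = 3.37568
AR% = (RR − 1)/RR × 100 = (3.37568 − 1)/3.37568 × 100 = 70.3764%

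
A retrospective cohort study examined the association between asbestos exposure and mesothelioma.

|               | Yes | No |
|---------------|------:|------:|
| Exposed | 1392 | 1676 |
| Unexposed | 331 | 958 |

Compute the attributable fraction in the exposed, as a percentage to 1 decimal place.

43.4

Cells: a = 1392, b = 1676, c = 331, d = 958.
Risk in exposed = 1392/3068 = 0.45372; risk in unexposed = 331/1289 = 0.25679.
RR = 0.45372/0.25679 = 1.76689
AR% = (RR − 1)/RR × 100 = (1.76689 − 1)/1.76689 × 100 = 43.4033%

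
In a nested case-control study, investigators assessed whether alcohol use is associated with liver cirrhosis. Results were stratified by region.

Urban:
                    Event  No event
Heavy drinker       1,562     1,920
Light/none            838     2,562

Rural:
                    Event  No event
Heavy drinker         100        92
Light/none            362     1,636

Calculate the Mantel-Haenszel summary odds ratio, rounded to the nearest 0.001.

2.635

OR_MH = Σ(aᵢdᵢ/nᵢ) / Σ(bᵢcᵢ/nᵢ), where nᵢ is the stratum total.
Stratum 1 (Urban): n = 6882; a·d/n = 1562·2562/6882 = 581.4943; b·c/n = 1920·838/6882 = 233.7925
Stratum 2 (Rural): n = 2190; a·d/n = 100·1636/2190 = 74.7032; b·c/n = 92·362/2190 = 15.2073
OR_MH = (581.4943 + 74.7032) / (233.7925 + 15.2073) = 656.1975 / 248.9998 = 2.63533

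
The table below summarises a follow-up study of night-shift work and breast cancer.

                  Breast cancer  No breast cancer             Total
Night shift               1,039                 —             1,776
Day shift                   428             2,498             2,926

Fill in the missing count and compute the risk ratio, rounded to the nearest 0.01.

4.00

The missing cell is in the exposed row: 1776 − 1039 = 737.
So a = 1039, b = 737, c = 428, d = 2498.
RR = [a/(a+b)] / [c/(c+d)] = (1039/1776) / (428/2926) = 0.58502/0.14627 = 3.99948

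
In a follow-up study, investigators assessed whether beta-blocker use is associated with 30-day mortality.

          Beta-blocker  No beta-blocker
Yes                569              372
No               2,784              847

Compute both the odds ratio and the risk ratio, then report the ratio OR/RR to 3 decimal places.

0.837

Reading the table with exposure as columns: a = 569 (Beta-blocker, case), b = 2784 (Beta-blocker, non-case), c = 372 (No beta-blocker, case), d = 847.
OR = (569·847)/(2784·372) = 481943/1035648 = 0.46535
Risk in exposed = 569/3353 = 0.16970; risk in unexposed = 372/1219 = 0.30517; RR = 0.55608
OR/RR = 0.46535 / 0.55608 = 0.83684
The outcome is not rare, so the OR lies further from 1 than the RR.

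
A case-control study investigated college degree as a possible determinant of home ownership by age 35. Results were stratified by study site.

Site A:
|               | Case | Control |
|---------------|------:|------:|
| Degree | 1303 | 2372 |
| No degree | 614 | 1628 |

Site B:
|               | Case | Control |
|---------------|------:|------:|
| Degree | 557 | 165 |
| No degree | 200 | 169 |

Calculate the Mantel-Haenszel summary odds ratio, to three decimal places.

OR_MH = Σ(aᵢdᵢ/nᵢ) / Σ(bᵢcᵢ/nᵢ), where nᵢ is the stratum total.
Stratum 1 (Site A): n = 5917; a·d/n = 1303·1628/5917 = 358.5067; b·c/n = 2372·614/5917 = 246.1396
Stratum 2 (Site B): n = 1091; a·d/n = 557·169/1091 = 86.2814; b·c/n = 165·200/1091 = 30.2475
OR_MH = (358.5067 + 86.2814) / (246.1396 + 30.2475) = 444.7881 / 276.3871 = 1.60929

1.609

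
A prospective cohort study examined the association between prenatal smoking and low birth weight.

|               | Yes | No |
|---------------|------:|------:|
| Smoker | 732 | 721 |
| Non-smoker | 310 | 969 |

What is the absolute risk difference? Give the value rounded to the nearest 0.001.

0.261

Cells: a = 732, b = 721, c = 310, d = 969.
Risk in exposed = 732/1453 = 0.503785; risk in unexposed = 310/1279 = 0.242377.
Risk difference = 0.503785 − 0.242377 = 0.261408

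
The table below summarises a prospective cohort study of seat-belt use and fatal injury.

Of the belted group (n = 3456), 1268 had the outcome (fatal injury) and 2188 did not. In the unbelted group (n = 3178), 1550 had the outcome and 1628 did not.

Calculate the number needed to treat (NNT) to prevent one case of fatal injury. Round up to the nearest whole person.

9

Risk in treated group = 1268/3456 = 0.36690; risk in control = 1550/3178 = 0.48773.
Absolute risk reduction = 0.48773 − 0.36690 = 0.12083
NNT = 1 / ARR = 1 / 0.12083 = 8.276 → round up → 9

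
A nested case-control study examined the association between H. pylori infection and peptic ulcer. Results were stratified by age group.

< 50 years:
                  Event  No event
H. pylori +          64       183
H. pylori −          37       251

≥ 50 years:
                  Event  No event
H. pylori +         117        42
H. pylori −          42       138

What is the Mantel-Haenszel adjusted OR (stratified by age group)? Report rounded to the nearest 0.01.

OR_MH = Σ(aᵢdᵢ/nᵢ) / Σ(bᵢcᵢ/nᵢ), where nᵢ is the stratum total.
Stratum 1 (< 50 years): n = 535; a·d/n = 64·251/535 = 30.0262; b·c/n = 183·37/535 = 12.6561
Stratum 2 (≥ 50 years): n = 339; a·d/n = 117·138/339 = 47.6283; b·c/n = 42·42/339 = 5.2035
OR_MH = (30.0262 + 47.6283) / (12.6561 + 5.2035) = 77.6545 / 17.8596 = 4.34805

4.35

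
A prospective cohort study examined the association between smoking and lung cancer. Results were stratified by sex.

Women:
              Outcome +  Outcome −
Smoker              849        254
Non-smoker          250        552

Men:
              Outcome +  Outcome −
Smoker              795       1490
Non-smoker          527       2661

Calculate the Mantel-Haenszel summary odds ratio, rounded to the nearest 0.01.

OR_MH = Σ(aᵢdᵢ/nᵢ) / Σ(bᵢcᵢ/nᵢ), where nᵢ is the stratum total.
Stratum 1 (Women): n = 1905; a·d/n = 849·552/1905 = 246.0094; b·c/n = 254·250/1905 = 33.3333
Stratum 2 (Men): n = 5473; a·d/n = 795·2661/5473 = 386.5330; b·c/n = 1490·527/5473 = 143.4734
OR_MH = (246.0094 + 386.5330) / (33.3333 + 143.4734) = 632.5424 / 176.8067 = 3.57759

3.58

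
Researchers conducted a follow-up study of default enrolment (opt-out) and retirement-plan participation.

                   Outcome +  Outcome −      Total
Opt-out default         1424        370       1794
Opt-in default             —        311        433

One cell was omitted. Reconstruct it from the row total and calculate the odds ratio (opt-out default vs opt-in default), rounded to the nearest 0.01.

The missing cell is in the unexposed row: 433 − 311 = 122.
So a = 1424, b = 370, c = 122, d = 311.
OR = (a·d)/(b·c) = (1424 × 311) / (370 × 122) = 442864 / 45140 = 9.81090

9.81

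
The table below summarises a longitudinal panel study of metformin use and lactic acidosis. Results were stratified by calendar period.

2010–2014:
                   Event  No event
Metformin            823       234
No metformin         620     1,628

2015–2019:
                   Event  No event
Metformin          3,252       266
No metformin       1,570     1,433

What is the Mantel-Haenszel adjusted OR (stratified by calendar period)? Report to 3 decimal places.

OR_MH = Σ(aᵢdᵢ/nᵢ) / Σ(bᵢcᵢ/nᵢ), where nᵢ is the stratum total.
Stratum 1 (2010–2014): n = 3305; a·d/n = 823·1628/3305 = 405.3991; b·c/n = 234·620/3305 = 43.8971
Stratum 2 (2015–2019): n = 6521; a·d/n = 3252·1433/6521 = 714.6321; b·c/n = 266·1570/6521 = 64.0423
OR_MH = (405.3991 + 714.6321) / (43.8971 + 64.0423) = 1120.0312 / 107.9395 = 10.37648

10.376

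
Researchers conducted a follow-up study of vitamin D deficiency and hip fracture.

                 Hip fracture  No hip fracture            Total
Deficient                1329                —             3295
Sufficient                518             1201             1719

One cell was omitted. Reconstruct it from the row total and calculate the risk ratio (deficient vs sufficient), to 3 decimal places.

The missing cell is in the exposed row: 3295 − 1329 = 1966.
So a = 1329, b = 1966, c = 518, d = 1201.
RR = [a/(a+b)] / [c/(c+d)] = (1329/3295) / (518/1719) = 0.40334/0.30134 = 1.33849

1.338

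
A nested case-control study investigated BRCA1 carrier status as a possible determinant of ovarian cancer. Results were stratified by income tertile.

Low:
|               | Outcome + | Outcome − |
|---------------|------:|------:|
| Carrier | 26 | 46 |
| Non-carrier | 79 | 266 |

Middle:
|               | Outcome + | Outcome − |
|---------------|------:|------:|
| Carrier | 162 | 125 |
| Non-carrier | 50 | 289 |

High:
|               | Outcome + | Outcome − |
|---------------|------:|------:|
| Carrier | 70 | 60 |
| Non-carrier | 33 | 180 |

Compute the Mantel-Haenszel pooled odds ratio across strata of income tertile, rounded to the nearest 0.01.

5.24

OR_MH = Σ(aᵢdᵢ/nᵢ) / Σ(bᵢcᵢ/nᵢ), where nᵢ is the stratum total.
Stratum 1 (Low): n = 417; a·d/n = 26·266/417 = 16.5851; b·c/n = 46·79/417 = 8.7146
Stratum 2 (Middle): n = 626; a·d/n = 162·289/626 = 74.7891; b·c/n = 125·50/626 = 9.9840
Stratum 3 (High): n = 343; a·d/n = 70·180/343 = 36.7347; b·c/n = 60·33/343 = 5.7726
OR_MH = (16.5851 + 74.7891 + 36.7347) / (8.7146 + 9.9840 + 5.7726) = 128.1090 / 24.4712 = 5.23508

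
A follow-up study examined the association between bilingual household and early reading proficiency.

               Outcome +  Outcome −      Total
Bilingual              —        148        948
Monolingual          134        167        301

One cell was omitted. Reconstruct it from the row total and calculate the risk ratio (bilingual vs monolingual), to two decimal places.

The missing cell is in the exposed row: 948 − 148 = 800.
So a = 800, b = 148, c = 134, d = 167.
RR = [a/(a+b)] / [c/(c+d)] = (800/948) / (134/301) = 0.84388/0.44518 = 1.89559

1.90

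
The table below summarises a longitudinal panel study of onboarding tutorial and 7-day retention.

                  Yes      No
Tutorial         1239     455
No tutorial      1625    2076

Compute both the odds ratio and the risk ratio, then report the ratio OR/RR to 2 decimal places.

2.09

Cells: a = 1239, b = 455, c = 1625, d = 2076.
OR = (1239·2076)/(455·1625) = 2572164/739375 = 3.47884
Risk in exposed = 1239/1694 = 0.73140; risk in unexposed = 1625/3701 = 0.43907; RR = 1.66580
OR/RR = 3.47884 / 1.66580 = 2.08838
The outcome is not rare, so the OR lies further from 1 than the RR.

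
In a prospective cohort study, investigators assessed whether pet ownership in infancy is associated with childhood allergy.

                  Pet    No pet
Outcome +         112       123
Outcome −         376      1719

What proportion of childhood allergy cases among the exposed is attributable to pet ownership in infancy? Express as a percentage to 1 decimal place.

70.9

Reading the table with exposure as columns: a = 112 (Pet, case), b = 376 (Pet, non-case), c = 123 (No pet, case), d = 1719.
Risk in exposed = 112/488 = 0.22951; risk in unexposed = 123/1842 = 0.06678.
RR = 0.22951/0.06678 = 3.43703
AR% = (RR − 1)/RR × 100 = (3.43703 − 1)/3.43703 × 100 = 70.9051%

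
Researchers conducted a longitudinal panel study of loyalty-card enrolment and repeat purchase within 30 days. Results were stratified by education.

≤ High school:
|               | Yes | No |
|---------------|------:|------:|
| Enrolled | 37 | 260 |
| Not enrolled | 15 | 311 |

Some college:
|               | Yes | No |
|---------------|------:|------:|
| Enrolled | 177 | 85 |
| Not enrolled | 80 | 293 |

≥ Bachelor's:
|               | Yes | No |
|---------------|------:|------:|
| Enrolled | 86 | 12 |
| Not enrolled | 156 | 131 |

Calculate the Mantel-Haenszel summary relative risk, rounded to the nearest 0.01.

RR_MH = Σ(aᵢ·n₀ᵢ/nᵢ) / Σ(cᵢ·n₁ᵢ/nᵢ), with n₁ᵢ = aᵢ+bᵢ (exposed), n₀ᵢ = cᵢ+dᵢ (unexposed), nᵢ = n₁ᵢ+n₀ᵢ.
Stratum 1 (≤ High school): n₁ = 297, n₀ = 326, n = 623; a·n₀/n = 37·326/623 = 19.3612; c·n₁/n = 15·297/623 = 7.1509
Stratum 2 (Some college): n₁ = 262, n₀ = 373, n = 635; a·n₀/n = 177·373/635 = 103.9701; c·n₁/n = 80·262/635 = 33.0079
Stratum 3 (≥ Bachelor's): n₁ = 98, n₀ = 287, n = 385; a·n₀/n = 86·287/385 = 64.1091; c·n₁/n = 156·98/385 = 39.7091
RR_MH = (19.3612 + 103.9701 + 64.1091) / (7.1509 + 33.0079 + 39.7091) = 187.4403 / 79.8678 = 2.34688

2.35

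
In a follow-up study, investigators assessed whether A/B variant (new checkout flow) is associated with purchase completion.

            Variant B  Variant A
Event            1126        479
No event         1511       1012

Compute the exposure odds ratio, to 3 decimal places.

Reading the table with exposure as columns: a = 1126 (Variant B, case), b = 1511 (Variant B, non-case), c = 479 (Variant A, case), d = 1012.
OR = (a·d)/(b·c) = (1126 × 1012) / (1511 × 479) = 1139512 / 723769 = 1.57441
The odds of purchase completion are about 1.57 times as high in the variant b group.

1.574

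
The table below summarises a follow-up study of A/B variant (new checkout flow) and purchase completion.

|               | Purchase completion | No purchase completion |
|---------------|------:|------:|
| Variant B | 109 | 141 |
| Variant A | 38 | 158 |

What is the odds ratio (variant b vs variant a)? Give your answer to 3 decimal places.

3.214

Cells: a = 109, b = 141, c = 38, d = 158.
OR = (a·d)/(b·c) = (109 × 158) / (141 × 38) = 17222 / 5358 = 3.21426
The odds of purchase completion are about 3.21 times as high in the variant b group.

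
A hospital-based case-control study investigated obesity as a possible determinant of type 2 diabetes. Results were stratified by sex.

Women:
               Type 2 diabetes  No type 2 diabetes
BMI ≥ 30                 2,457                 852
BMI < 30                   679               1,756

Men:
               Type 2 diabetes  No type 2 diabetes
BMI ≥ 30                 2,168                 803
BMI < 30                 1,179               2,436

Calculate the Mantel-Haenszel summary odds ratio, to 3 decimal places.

OR_MH = Σ(aᵢdᵢ/nᵢ) / Σ(bᵢcᵢ/nᵢ), where nᵢ is the stratum total.
Stratum 1 (Women): n = 5744; a·d/n = 2457·1756/5744 = 751.1302; b·c/n = 852·679/5744 = 100.7152
Stratum 2 (Men): n = 6586; a·d/n = 2168·2436/6586 = 801.8901; b·c/n = 803·1179/6586 = 143.7499
OR_MH = (751.1302 + 801.8901) / (100.7152 + 143.7499) = 1553.0203 / 244.4651 = 6.35273

6.353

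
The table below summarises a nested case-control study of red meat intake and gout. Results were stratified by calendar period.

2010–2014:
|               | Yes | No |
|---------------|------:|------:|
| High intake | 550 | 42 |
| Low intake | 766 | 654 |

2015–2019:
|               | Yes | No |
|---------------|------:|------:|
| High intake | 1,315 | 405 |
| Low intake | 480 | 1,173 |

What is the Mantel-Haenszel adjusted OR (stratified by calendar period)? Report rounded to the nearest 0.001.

OR_MH = Σ(aᵢdᵢ/nᵢ) / Σ(bᵢcᵢ/nᵢ), where nᵢ is the stratum total.
Stratum 1 (2010–2014): n = 2012; a·d/n = 550·654/2012 = 178.7773; b·c/n = 42·766/2012 = 15.9901
Stratum 2 (2015–2019): n = 3373; a·d/n = 1315·1173/3373 = 457.3066; b·c/n = 405·480/3373 = 57.6342
OR_MH = (178.7773 + 457.3066) / (15.9901 + 57.6342) = 636.0839 / 73.6242 = 8.63960

8.640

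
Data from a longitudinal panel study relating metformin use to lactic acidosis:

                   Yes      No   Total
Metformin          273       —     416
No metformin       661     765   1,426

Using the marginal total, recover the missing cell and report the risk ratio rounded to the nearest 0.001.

The missing cell is in the exposed row: 416 − 273 = 143.
So a = 273, b = 143, c = 661, d = 765.
RR = [a/(a+b)] / [c/(c+d)] = (273/416) / (661/1426) = 0.65625/0.46353 = 1.41575

1.416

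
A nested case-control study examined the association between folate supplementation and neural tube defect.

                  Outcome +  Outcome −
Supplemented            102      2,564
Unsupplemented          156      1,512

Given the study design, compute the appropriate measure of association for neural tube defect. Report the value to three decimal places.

Cells: a = 102, b = 2564, c = 156, d = 1512.
This is a nested case-control study: participants were sampled on outcome status, so risks in the source population cannot be estimated directly — relative risk is not valid here. The odds ratio is the appropriate measure.
OR = (a·d)/(b·c) = (102 × 1512) / (2564 × 156) = 154224 / 399984 = 0.38558

0.386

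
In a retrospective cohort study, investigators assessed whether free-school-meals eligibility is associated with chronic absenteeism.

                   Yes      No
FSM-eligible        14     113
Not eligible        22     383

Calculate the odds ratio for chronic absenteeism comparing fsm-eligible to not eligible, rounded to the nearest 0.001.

Cells: a = 14, b = 113, c = 22, d = 383.
OR = (a·d)/(b·c) = (14 × 383) / (113 × 22) = 5362 / 2486 = 2.15688
The odds of chronic absenteeism are about 2.16 times as high in the fsm-eligible group.

2.157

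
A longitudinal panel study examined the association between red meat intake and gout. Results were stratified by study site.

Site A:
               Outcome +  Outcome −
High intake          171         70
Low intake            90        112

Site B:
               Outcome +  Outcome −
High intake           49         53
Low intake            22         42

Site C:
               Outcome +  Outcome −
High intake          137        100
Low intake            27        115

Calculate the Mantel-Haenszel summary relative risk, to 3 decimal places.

1.867

RR_MH = Σ(aᵢ·n₀ᵢ/nᵢ) / Σ(cᵢ·n₁ᵢ/nᵢ), with n₁ᵢ = aᵢ+bᵢ (exposed), n₀ᵢ = cᵢ+dᵢ (unexposed), nᵢ = n₁ᵢ+n₀ᵢ.
Stratum 1 (Site A): n₁ = 241, n₀ = 202, n = 443; a·n₀/n = 171·202/443 = 77.9729; c·n₁/n = 90·241/443 = 48.9616
Stratum 2 (Site B): n₁ = 102, n₀ = 64, n = 166; a·n₀/n = 49·64/166 = 18.8916; c·n₁/n = 22·102/166 = 13.5181
Stratum 3 (Site C): n₁ = 237, n₀ = 142, n = 379; a·n₀/n = 137·142/379 = 51.3298; c·n₁/n = 27·237/379 = 16.8839
RR_MH = (77.9729 + 18.8916 + 51.3298) / (48.9616 + 13.5181 + 16.8839) = 148.1943 / 79.3636 = 1.86728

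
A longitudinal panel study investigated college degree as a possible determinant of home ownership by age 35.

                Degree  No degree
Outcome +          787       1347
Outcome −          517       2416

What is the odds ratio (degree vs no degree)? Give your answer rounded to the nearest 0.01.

2.73

Reading the table with exposure as columns: a = 787 (Degree, case), b = 517 (Degree, non-case), c = 1347 (No degree, case), d = 2416.
OR = (a·d)/(b·c) = (787 × 2416) / (517 × 1347) = 1901392 / 696399 = 2.73032
The odds of home ownership by age 35 are about 2.73 times as high in the degree group.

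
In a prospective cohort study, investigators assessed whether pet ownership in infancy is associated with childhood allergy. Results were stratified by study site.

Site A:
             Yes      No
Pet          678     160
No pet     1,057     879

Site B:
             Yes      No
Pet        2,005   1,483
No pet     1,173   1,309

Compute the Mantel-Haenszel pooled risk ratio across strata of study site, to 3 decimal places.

RR_MH = Σ(aᵢ·n₀ᵢ/nᵢ) / Σ(cᵢ·n₁ᵢ/nᵢ), with n₁ᵢ = aᵢ+bᵢ (exposed), n₀ᵢ = cᵢ+dᵢ (unexposed), nᵢ = n₁ᵢ+n₀ᵢ.
Stratum 1 (Site A): n₁ = 838, n₀ = 1936, n = 2774; a·n₀/n = 678·1936/2774 = 473.1824; c·n₁/n = 1057·838/2774 = 319.3100
Stratum 2 (Site B): n₁ = 3488, n₀ = 2482, n = 5970; a·n₀/n = 2005·2482/5970 = 833.5695; c·n₁/n = 1173·3488/5970 = 685.3307
RR_MH = (473.1824 + 833.5695) / (319.3100 + 685.3307) = 1306.7519 / 1004.6407 = 1.30072

1.301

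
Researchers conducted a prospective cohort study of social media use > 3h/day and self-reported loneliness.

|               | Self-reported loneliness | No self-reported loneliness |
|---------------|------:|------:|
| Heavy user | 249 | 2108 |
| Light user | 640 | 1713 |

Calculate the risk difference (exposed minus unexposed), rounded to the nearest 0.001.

Cells: a = 249, b = 2108, c = 640, d = 1713.
Risk in exposed = 249/2357 = 0.105643; risk in unexposed = 640/2353 = 0.271993.
Risk difference = 0.105643 − 0.271993 = -0.166350

-0.166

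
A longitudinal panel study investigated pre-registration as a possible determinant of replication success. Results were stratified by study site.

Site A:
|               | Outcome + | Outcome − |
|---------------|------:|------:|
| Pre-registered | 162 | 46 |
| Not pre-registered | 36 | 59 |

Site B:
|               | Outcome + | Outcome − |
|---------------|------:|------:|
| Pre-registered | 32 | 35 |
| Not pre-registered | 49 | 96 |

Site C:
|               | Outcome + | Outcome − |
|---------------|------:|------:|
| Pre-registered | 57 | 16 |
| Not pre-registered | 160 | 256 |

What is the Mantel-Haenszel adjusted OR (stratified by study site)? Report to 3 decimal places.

OR_MH = Σ(aᵢdᵢ/nᵢ) / Σ(bᵢcᵢ/nᵢ), where nᵢ is the stratum total.
Stratum 1 (Site A): n = 303; a·d/n = 162·59/303 = 31.5446; b·c/n = 46·36/303 = 5.4653
Stratum 2 (Site B): n = 212; a·d/n = 32·96/212 = 14.4906; b·c/n = 35·49/212 = 8.0896
Stratum 3 (Site C): n = 489; a·d/n = 57·256/489 = 29.8405; b·c/n = 16·160/489 = 5.2352
OR_MH = (31.5446 + 14.4906 + 29.8405) / (5.4653 + 8.0896 + 5.2352) = 75.8756 / 18.7901 = 4.03805

4.038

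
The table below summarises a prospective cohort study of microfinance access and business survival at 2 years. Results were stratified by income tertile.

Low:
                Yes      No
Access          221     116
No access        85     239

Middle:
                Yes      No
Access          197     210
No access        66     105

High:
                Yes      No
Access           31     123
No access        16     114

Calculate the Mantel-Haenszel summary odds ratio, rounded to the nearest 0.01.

2.80

OR_MH = Σ(aᵢdᵢ/nᵢ) / Σ(bᵢcᵢ/nᵢ), where nᵢ is the stratum total.
Stratum 1 (Low): n = 661; a·d/n = 221·239/661 = 79.9077; b·c/n = 116·85/661 = 14.9168
Stratum 2 (Middle): n = 578; a·d/n = 197·105/578 = 35.7872; b·c/n = 210·66/578 = 23.9792
Stratum 3 (High): n = 284; a·d/n = 31·114/284 = 12.4437; b·c/n = 123·16/284 = 6.9296
OR_MH = (79.9077 + 35.7872 + 12.4437) / (14.9168 + 23.9792 + 6.9296) = 128.1386 / 45.8256 = 2.79622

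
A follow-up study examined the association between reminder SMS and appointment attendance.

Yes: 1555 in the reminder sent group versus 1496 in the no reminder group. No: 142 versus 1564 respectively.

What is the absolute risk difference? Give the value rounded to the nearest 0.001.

From the description: a = 1555, b = 142, c = 1496, d = 1564.
Risk in exposed = 1555/1697 = 0.916323; risk in unexposed = 1496/3060 = 0.488889.
Risk difference = 0.916323 − 0.488889 = 0.427434

0.427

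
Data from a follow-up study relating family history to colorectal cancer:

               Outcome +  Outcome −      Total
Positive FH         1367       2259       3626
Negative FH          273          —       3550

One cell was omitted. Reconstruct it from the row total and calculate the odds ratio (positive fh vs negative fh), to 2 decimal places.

The missing cell is in the unexposed row: 3550 − 273 = 3277.
So a = 1367, b = 2259, c = 273, d = 3277.
OR = (a·d)/(b·c) = (1367 × 3277) / (2259 × 273) = 4479659 / 616707 = 7.26384

7.26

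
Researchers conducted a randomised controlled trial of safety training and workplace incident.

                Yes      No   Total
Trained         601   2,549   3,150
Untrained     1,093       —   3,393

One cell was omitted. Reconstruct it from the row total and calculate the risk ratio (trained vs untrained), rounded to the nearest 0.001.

0.592

The missing cell is in the unexposed row: 3393 − 1093 = 2300.
So a = 601, b = 2549, c = 1093, d = 2300.
RR = [a/(a+b)] / [c/(c+d)] = (601/3150) / (1093/3393) = 0.19079/0.32213 = 0.59228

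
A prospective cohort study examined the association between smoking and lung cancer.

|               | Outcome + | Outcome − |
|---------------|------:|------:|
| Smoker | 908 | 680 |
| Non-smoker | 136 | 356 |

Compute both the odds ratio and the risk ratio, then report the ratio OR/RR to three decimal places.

1.690

Cells: a = 908, b = 680, c = 136, d = 356.
OR = (908·356)/(680·136) = 323248/92480 = 3.49533
Risk in exposed = 908/1588 = 0.57179; risk in unexposed = 136/492 = 0.27642; RR = 2.06853
OR/RR = 3.49533 / 2.06853 = 1.68977
The outcome is not rare, so the OR lies further from 1 than the RR.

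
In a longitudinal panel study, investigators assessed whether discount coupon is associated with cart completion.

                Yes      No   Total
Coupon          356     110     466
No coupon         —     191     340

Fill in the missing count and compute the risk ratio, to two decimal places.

The missing cell is in the unexposed row: 340 − 191 = 149.
So a = 356, b = 110, c = 149, d = 191.
RR = [a/(a+b)] / [c/(c+d)] = (356/466) / (149/340) = 0.76395/0.43824 = 1.74324

1.74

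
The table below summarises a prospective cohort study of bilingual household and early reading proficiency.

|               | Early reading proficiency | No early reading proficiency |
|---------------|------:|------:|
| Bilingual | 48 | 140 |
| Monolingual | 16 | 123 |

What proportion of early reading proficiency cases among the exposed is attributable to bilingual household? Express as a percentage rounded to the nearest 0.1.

Cells: a = 48, b = 140, c = 16, d = 123.
Risk in exposed = 48/188 = 0.25532; risk in unexposed = 16/139 = 0.11511.
RR = 0.25532/0.11511 = 2.21809
AR% = (RR − 1)/RR × 100 = (2.21809 − 1)/2.21809 × 100 = 54.9161%

54.9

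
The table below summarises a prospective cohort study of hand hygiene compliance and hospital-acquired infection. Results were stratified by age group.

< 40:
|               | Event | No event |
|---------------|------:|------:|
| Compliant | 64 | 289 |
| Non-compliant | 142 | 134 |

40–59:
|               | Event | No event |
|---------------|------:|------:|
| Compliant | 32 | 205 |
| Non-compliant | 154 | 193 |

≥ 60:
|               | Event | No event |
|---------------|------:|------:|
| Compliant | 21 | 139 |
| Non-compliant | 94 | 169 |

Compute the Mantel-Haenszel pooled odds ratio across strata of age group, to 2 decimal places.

OR_MH = Σ(aᵢdᵢ/nᵢ) / Σ(bᵢcᵢ/nᵢ), where nᵢ is the stratum total.
Stratum 1 (< 40): n = 629; a·d/n = 64·134/629 = 13.6343; b·c/n = 289·142/629 = 65.2432
Stratum 2 (40–59): n = 584; a·d/n = 32·193/584 = 10.5753; b·c/n = 205·154/584 = 54.0582
Stratum 3 (≥ 60): n = 423; a·d/n = 21·169/423 = 8.3901; b·c/n = 139·94/423 = 30.8889
OR_MH = (13.6343 + 10.5753 + 8.3901) / (65.2432 + 54.0582 + 30.8889) = 32.5998 / 150.1904 = 0.21706

0.22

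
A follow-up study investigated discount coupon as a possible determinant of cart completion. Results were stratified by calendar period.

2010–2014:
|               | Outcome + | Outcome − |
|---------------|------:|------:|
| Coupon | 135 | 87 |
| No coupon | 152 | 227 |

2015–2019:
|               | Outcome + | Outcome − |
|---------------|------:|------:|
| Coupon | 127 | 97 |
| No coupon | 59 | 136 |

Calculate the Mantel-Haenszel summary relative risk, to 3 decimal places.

1.645

RR_MH = Σ(aᵢ·n₀ᵢ/nᵢ) / Σ(cᵢ·n₁ᵢ/nᵢ), with n₁ᵢ = aᵢ+bᵢ (exposed), n₀ᵢ = cᵢ+dᵢ (unexposed), nᵢ = n₁ᵢ+n₀ᵢ.
Stratum 1 (2010–2014): n₁ = 222, n₀ = 379, n = 601; a·n₀/n = 135·379/601 = 85.1331; c·n₁/n = 152·222/601 = 56.1464
Stratum 2 (2015–2019): n₁ = 224, n₀ = 195, n = 419; a·n₀/n = 127·195/419 = 59.1050; c·n₁/n = 59·224/419 = 31.5418
RR_MH = (85.1331 + 59.1050) / (56.1464 + 31.5418) = 144.2381 / 87.6882 = 1.64490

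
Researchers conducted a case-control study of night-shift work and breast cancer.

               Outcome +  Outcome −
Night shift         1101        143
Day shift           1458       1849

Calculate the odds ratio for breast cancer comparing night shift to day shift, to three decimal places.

9.764

Cells: a = 1101, b = 143, c = 1458, d = 1849.
OR = (a·d)/(b·c) = (1101 × 1849) / (143 × 1458) = 2035749 / 208494 = 9.76407
The odds of breast cancer are about 9.76 times as high in the night shift group.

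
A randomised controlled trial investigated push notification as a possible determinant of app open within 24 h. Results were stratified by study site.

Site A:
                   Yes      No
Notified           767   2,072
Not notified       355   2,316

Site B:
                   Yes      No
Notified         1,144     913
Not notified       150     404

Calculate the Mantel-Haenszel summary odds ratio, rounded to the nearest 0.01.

OR_MH = Σ(aᵢdᵢ/nᵢ) / Σ(bᵢcᵢ/nᵢ), where nᵢ is the stratum total.
Stratum 1 (Site A): n = 5510; a·d/n = 767·2316/5510 = 322.3906; b·c/n = 2072·355/5510 = 133.4955
Stratum 2 (Site B): n = 2611; a·d/n = 1144·404/2611 = 177.0111; b·c/n = 913·150/2611 = 52.4512
OR_MH = (322.3906 + 177.0111) / (133.4955 + 52.4512) = 499.4017 / 185.9466 = 2.68573

2.69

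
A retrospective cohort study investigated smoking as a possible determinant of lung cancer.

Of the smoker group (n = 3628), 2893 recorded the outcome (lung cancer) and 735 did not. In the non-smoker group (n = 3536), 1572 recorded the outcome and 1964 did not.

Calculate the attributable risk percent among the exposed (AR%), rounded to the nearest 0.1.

From the description: a = 2893, b = 735, c = 1572, d = 1964.
Risk in exposed = 2893/3628 = 0.79741; risk in unexposed = 1572/3536 = 0.44457.
RR = 0.79741/0.44457 = 1.79366
AR% = (RR − 1)/RR × 100 = (1.79366 − 1)/1.79366 × 100 = 44.2482%

44.2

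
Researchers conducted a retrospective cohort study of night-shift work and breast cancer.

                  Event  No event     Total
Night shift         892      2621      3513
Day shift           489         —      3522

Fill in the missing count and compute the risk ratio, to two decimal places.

1.83

The missing cell is in the unexposed row: 3522 − 489 = 3033.
So a = 892, b = 2621, c = 489, d = 3033.
RR = [a/(a+b)] / [c/(c+d)] = (892/3513) / (489/3522) = 0.25391/0.13884 = 1.82880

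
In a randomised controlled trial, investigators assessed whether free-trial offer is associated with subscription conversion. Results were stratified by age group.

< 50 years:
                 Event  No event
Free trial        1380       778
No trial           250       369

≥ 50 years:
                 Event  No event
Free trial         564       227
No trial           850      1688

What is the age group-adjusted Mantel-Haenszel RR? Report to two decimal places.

RR_MH = Σ(aᵢ·n₀ᵢ/nᵢ) / Σ(cᵢ·n₁ᵢ/nᵢ), with n₁ᵢ = aᵢ+bᵢ (exposed), n₀ᵢ = cᵢ+dᵢ (unexposed), nᵢ = n₁ᵢ+n₀ᵢ.
Stratum 1 (< 50 years): n₁ = 2158, n₀ = 619, n = 2777; a·n₀/n = 1380·619/2777 = 307.6053; c·n₁/n = 250·2158/2777 = 194.2744
Stratum 2 (≥ 50 years): n₁ = 791, n₀ = 2538, n = 3329; a·n₀/n = 564·2538/3329 = 429.9886; c·n₁/n = 850·791/3329 = 201.9676
RR_MH = (307.6053 + 429.9886) / (194.2744 + 201.9676) = 737.5939 / 396.2420 = 1.86147

1.86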